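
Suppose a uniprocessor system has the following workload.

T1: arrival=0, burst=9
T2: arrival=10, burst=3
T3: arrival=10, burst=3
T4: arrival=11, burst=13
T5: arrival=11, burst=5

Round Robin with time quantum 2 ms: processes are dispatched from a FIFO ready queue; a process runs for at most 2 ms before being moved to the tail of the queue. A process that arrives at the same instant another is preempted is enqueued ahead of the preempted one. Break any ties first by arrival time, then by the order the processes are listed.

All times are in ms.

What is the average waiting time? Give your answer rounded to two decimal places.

Timeline: | T1 0-9 | idle 9-10 | T2 10-12 | T3 12-14 | T4 14-16 | T5 16-18 | T2 18-19 | T3 19-20 | T4 20-22 | T5 22-24 | T4 24-26 | T5 26-27 | T4 27-34 |
Completion: T1=9  T2=19  T3=20  T4=34  T5=27
Turnaround (C−A): T1=9  T2=9  T3=10  T4=23  T5=16
Waiting times: T1=0, T2=6, T3=7, T4=10, T5=11
Average waiting = (0+6+7+10+11) / 5 = 34/5 = 6.80

6.80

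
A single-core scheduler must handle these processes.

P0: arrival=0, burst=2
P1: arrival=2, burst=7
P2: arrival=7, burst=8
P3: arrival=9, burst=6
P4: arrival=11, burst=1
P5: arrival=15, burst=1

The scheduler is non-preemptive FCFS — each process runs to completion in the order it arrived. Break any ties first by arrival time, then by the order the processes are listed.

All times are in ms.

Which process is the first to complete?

P0

Schedule: | P0 0-2 | P1 2-9 | P2 9-17 | P3 17-23 | P4 23-24 | P5 24-25 |
Completion: P0=2  P1=9  P2=17  P3=23  P4=24  P5=25
Finish order: P0 → P1 → P2 → P3 → P4 → P5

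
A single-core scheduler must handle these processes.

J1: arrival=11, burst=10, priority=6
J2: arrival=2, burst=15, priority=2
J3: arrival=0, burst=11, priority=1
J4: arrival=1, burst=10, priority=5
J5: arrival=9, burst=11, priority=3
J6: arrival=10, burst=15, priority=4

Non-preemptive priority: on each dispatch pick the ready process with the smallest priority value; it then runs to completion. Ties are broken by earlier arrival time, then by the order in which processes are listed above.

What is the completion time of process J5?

Schedule: | J3 0-11 | J2 11-26 | J5 26-37 | J6 37-52 | J4 52-62 | J1 62-72 |
Completion: J1=72  J2=26  J3=11  J4=62  J5=37  J6=52
Turnaround (C−A): J1=61  J2=24  J3=11  J4=61  J5=28  J6=42

37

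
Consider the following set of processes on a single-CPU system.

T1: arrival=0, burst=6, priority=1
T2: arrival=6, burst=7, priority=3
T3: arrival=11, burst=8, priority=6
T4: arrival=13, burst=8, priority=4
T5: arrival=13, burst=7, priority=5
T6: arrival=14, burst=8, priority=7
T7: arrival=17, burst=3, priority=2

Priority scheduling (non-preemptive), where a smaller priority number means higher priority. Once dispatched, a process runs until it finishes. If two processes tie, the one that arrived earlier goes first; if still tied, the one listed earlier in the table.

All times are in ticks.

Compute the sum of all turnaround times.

Timeline: | T1 0-6 | T2 6-13 | T4 13-21 | T7 21-24 | T5 24-31 | T3 31-39 | T6 39-47 |
Completion: T1=6  T2=13  T3=39  T4=21  T5=31  T6=47  T7=24
Turnaround (C−A): T1=6  T2=7  T3=28  T4=8  T5=18  T6=33  T7=7
Turnaround = completion − arrival: T1=6, T2=7, T3=28, T4=8, T5=18, T6=33, T7=7
Total turnaround = 6 + 7 + 28 + 8 + 18 + 33 + 7 = 107

107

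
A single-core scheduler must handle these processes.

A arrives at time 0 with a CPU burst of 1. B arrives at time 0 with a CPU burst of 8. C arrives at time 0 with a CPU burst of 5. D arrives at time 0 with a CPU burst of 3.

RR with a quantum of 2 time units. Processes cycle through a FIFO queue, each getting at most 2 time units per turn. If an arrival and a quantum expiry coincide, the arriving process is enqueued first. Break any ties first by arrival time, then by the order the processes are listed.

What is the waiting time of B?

Schedule: | A 0-1 | B 1-3 | C 3-5 | D 5-7 | B 7-9 | C 9-11 | D 11-12 | B 12-14 | C 14-15 | B 15-17 |
Completion: A=1  B=17  C=15  D=12
Turnaround (C−A): A=1  B=17  C=15  D=12
Waiting(B) = turnaround − burst = 17 − 8 = 9

9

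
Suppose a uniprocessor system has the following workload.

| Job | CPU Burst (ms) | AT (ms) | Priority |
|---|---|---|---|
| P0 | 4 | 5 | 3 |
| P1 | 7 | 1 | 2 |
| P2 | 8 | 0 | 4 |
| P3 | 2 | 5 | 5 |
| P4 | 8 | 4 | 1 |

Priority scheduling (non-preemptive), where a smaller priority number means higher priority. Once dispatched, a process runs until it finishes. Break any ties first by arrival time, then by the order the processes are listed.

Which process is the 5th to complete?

Timeline: | P2 0-8 | P4 8-16 | P1 16-23 | P0 23-27 | P3 27-29 |
Completion: P0=27  P1=23  P2=8  P3=29  P4=16
Finish order: P2 → P4 → P1 → P0 → P3

P3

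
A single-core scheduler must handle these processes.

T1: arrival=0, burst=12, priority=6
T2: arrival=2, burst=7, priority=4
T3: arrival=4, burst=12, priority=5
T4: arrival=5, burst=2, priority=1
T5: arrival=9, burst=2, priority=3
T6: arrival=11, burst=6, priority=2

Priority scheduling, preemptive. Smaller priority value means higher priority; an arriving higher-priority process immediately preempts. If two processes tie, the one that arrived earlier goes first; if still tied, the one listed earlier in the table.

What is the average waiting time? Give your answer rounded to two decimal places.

9.00

Timeline: | T1 0-2 | T2 2-5 | T4 5-7 | T2 7-9 | T5 9-11 | T6 11-17 | T2 17-19 | T3 19-31 | T1 31-41 |
Completion: T1=41  T2=19  T3=31  T4=7  T5=11  T6=17
Turnaround (C−A): T1=41  T2=17  T3=27  T4=2  T5=2  T6=6
Waiting times: T1=29, T2=10, T3=15, T4=0, T5=0, T6=0
Average waiting = (29+10+15+0+0+0) / 6 = 54/6 = 9.00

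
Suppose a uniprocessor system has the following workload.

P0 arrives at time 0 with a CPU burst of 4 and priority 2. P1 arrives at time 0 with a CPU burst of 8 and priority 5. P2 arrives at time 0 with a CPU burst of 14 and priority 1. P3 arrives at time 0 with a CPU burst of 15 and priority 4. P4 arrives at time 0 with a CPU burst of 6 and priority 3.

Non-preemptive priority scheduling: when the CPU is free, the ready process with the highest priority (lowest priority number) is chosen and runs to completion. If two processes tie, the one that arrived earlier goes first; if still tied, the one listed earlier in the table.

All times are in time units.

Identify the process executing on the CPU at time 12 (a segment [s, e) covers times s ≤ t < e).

Gantt: | P2 0-14 | P0 14-18 | P4 18-24 | P3 24-39 | P1 39-47 |
Completion: P0=18  P1=47  P2=14  P3=39  P4=24
Turnaround (C−A): P0=18  P1=47  P2=14  P3=39  P4=24

P2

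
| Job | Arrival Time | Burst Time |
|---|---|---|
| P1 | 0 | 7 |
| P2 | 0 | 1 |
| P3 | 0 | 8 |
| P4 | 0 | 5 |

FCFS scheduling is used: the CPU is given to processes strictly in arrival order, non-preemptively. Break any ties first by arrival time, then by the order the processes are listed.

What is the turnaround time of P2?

8

Timeline: | P1 0-7 | P2 7-8 | P3 8-16 | P4 16-21 |
Completion: P1=7  P2=8  P3=16  P4=21
Turnaround(P2) = completion − arrival = 8 − 0 = 8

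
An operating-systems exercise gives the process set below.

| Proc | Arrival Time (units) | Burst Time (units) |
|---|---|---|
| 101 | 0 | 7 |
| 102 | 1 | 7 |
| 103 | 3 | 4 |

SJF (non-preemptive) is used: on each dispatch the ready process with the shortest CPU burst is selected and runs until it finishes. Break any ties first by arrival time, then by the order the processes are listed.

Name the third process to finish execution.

Timeline: | 101 0-7 | 103 7-11 | 102 11-18 |
Completion: 101=7  102=18  103=11
Turnaround (C−A): 101=7  102=17  103=8
Finish order: 101 → 103 → 102

102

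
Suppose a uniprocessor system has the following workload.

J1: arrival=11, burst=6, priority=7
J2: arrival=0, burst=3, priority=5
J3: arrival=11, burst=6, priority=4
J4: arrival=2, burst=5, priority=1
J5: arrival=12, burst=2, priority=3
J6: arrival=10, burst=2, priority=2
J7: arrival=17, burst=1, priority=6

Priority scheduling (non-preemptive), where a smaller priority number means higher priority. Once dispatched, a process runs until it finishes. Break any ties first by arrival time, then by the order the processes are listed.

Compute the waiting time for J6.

0

Gantt: | J2 0-3 | J4 3-8 | idle 8-10 | J6 10-12 | J5 12-14 | J3 14-20 | J7 20-21 | J1 21-27 |
Completion: J1=27  J2=3  J3=20  J4=8  J5=14  J6=12  J7=21
Turnaround (C−A): J1=16  J2=3  J3=9  J4=6  J5=2  J6=2  J7=4
Waiting(J6) = turnaround − burst = 2 − 2 = 0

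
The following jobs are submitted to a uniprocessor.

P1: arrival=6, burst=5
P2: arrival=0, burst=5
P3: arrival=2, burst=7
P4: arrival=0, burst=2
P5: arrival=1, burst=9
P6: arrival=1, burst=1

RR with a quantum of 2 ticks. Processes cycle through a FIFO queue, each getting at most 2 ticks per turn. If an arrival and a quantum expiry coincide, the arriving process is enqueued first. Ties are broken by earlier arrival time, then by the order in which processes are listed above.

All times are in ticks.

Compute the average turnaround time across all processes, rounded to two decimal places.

Schedule: | P2 0-2 | P4 2-4 | P5 4-6 | P6 6-7 | P3 7-9 | P2 9-11 | P1 11-13 | P5 13-15 | P3 15-17 | P2 17-18 | P1 18-20 | P5 20-22 | P3 22-24 | P1 24-25 | P5 25-27 | P3 27-28 | P5 28-29 |
Completion: P1=25  P2=18  P3=28  P4=4  P5=29  P6=7
Turnaround (C−A): P1=19  P2=18  P3=26  P4=4  P5=28  P6=6
Turnaround times: P1=19, P2=18, P3=26, P4=4, P5=28, P6=6
Average turnaround = (19+18+26+4+28+6) / 6 = 101/6 = 16.83

16.83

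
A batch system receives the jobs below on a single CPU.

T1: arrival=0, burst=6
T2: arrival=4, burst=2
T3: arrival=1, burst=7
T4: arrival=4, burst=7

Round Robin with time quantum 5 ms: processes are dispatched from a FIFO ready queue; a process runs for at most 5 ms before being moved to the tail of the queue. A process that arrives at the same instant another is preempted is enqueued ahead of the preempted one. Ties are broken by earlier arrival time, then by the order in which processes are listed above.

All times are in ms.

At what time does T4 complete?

22

Gantt: | T1 0-5 | T3 5-10 | T2 10-12 | T4 12-17 | T1 17-18 | T3 18-20 | T4 20-22 |
Completion: T1=18  T2=12  T3=20  T4=22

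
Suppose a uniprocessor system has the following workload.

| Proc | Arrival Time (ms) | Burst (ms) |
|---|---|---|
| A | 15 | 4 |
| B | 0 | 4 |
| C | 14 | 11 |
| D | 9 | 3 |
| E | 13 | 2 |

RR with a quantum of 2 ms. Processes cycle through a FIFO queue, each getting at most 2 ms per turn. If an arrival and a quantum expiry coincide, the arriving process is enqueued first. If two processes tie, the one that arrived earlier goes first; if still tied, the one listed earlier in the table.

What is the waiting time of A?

4

Timeline: | B 0-4 | idle 4-9 | D 9-12 | idle 12-13 | E 13-15 | C 15-17 | A 17-19 | C 19-21 | A 21-23 | C 23-30 |
Completion: A=23  B=4  C=30  D=12  E=15
Waiting(A) = turnaround − burst = 8 − 4 = 4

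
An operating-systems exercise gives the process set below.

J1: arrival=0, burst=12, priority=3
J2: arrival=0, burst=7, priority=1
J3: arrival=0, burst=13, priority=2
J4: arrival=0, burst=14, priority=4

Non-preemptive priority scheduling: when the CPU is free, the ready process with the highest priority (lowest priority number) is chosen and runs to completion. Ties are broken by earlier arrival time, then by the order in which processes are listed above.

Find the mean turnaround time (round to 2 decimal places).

26.25

Gantt: | J2 0-7 | J3 7-20 | J1 20-32 | J4 32-46 |
Completion: J1=32  J2=7  J3=20  J4=46
Turnaround times: J1=32, J2=7, J3=20, J4=46
Average turnaround = (32+7+20+46) / 4 = 105/4 = 26.25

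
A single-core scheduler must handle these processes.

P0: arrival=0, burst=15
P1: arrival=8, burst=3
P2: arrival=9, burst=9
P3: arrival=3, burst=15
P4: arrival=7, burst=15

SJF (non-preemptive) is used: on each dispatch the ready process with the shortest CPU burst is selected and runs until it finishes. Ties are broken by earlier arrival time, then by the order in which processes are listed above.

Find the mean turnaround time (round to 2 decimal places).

Timeline: | P0 0-15 | P1 15-18 | P2 18-27 | P3 27-42 | P4 42-57 |
Completion: P0=15  P1=18  P2=27  P3=42  P4=57
Turnaround (C−A): P0=15  P1=10  P2=18  P3=39  P4=50
Turnaround times: P0=15, P1=10, P2=18, P3=39, P4=50
Average turnaround = (15+10+18+39+50) / 5 = 132/5 = 26.40

26.40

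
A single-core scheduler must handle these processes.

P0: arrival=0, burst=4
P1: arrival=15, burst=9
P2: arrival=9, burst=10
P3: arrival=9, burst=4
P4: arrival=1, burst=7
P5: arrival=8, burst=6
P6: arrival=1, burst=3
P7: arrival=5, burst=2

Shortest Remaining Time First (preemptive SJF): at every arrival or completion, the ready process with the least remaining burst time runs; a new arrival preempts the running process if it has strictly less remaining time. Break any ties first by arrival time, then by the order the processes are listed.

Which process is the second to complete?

P6

Gantt: | P0 0-4 | P6 4-7 | P7 7-9 | P3 9-13 | P5 13-19 | P4 19-26 | P1 26-35 | P2 35-45 |
Completion: P0=4  P1=35  P2=45  P3=13  P4=26  P5=19  P6=7  P7=9
Finish order: P0 → P6 → P7 → P3 → P5 → P4 → P1 → P2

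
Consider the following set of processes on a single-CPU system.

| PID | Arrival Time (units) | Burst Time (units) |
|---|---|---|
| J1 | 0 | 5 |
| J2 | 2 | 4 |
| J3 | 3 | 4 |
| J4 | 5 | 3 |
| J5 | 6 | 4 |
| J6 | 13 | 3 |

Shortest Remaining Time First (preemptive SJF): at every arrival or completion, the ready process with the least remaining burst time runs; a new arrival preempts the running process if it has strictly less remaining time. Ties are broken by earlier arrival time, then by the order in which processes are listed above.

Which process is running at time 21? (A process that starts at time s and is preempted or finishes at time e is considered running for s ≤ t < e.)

Gantt: | J1 0-5 | J4 5-8 | J2 8-12 | J3 12-16 | J6 16-19 | J5 19-23 |
Completion: J1=5  J2=12  J3=16  J4=8  J5=23  J6=19

J5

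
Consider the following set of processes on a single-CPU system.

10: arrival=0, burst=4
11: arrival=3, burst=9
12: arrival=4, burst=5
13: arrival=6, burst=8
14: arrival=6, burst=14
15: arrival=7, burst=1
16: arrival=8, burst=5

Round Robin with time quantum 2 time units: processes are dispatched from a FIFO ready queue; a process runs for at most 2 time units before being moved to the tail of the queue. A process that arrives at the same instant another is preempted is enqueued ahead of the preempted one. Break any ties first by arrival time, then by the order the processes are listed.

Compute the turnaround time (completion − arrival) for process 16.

Schedule: | 10 0-4 | 11 4-6 | 12 6-8 | 13 8-10 | 14 10-12 | 11 12-14 | 15 14-15 | 16 15-17 | 12 17-19 | 13 19-21 | 14 21-23 | 11 23-25 | 16 25-27 | 12 27-28 | 13 28-30 | 14 30-32 | 11 32-34 | 16 34-35 | 13 35-37 | 14 37-39 | 11 39-40 | 14 40-46 |
Completion: 10=4  11=40  12=28  13=37  14=46  15=15  16=35
Turnaround(16) = completion − arrival = 35 − 8 = 27

27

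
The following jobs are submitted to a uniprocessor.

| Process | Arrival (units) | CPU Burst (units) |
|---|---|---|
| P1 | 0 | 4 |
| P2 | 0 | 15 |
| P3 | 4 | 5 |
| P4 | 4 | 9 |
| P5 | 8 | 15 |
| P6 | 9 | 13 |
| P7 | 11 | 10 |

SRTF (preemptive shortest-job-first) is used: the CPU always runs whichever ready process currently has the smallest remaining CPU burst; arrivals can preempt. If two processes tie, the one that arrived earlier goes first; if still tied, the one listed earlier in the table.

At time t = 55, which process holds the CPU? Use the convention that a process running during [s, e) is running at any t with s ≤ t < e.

P2

Gantt: | P1 0-4 | P3 4-9 | P4 9-18 | P7 18-28 | P6 28-41 | P2 41-56 | P5 56-71 |
Completion: P1=4  P2=56  P3=9  P4=18  P5=71  P6=41  P7=28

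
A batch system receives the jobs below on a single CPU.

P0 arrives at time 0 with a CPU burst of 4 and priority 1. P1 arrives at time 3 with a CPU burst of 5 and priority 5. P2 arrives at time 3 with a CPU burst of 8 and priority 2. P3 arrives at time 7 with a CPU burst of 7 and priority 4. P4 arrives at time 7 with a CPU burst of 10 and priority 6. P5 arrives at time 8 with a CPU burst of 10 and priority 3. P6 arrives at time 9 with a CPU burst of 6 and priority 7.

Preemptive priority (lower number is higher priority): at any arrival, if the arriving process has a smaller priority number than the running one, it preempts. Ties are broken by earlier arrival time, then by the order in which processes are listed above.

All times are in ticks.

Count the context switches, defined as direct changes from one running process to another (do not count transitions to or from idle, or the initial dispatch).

6

Timeline: | P0 0-4 | P2 4-12 | P5 12-22 | P3 22-29 | P1 29-34 | P4 34-44 | P6 44-50 |
Completion: P0=4  P1=34  P2=12  P3=29  P4=44  P5=22  P6=50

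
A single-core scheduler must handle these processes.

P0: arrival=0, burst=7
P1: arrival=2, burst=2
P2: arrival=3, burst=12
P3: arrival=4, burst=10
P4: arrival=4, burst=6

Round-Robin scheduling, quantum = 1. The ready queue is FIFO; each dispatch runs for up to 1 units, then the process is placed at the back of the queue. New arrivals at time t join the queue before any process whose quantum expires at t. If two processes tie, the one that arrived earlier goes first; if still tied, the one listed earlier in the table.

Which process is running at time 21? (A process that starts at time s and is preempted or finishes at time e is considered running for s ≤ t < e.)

P2

Gantt: | P0 0-2 | P1 2-3 | P0 3-4 | P2 4-5 | P1 5-6 | P3 6-7 | P4 7-8 | P0 8-9 | P2 9-10 | P3 10-11 | P4 11-12 | P0 12-13 | P2 13-14 | P3 14-15 | P4 15-16 | P0 16-17 | P2 17-18 | P3 18-19 | P4 19-20 | P0 20-21 | P2 21-22 | P3 22-23 | P4 23-24 | P2 24-25 | P3 25-26 | P4 26-27 | P2 27-28 | P3 28-29 | P2 29-30 | P3 30-31 | P2 31-32 | P3 32-33 | P2 33-34 | P3 34-35 | P2 35-37 |
Completion: P0=21  P1=6  P2=37  P3=35  P4=27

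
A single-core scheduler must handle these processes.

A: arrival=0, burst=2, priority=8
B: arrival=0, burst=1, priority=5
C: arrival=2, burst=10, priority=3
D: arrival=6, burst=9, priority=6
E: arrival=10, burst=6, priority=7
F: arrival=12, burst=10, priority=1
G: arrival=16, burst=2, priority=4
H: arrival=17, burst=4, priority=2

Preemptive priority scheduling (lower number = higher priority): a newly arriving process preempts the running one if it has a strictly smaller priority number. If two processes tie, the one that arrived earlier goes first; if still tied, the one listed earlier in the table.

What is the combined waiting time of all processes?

Timeline: | B 0-1 | A 1-2 | C 2-12 | F 12-22 | H 22-26 | G 26-28 | D 28-37 | E 37-43 | A 43-44 |
Completion: A=44  B=1  C=12  D=37  E=43  F=22  G=28  H=26
Turnaround (C−A): A=44  B=1  C=10  D=31  E=33  F=10  G=12  H=9
Waiting = turnaround − burst: A=42, B=0, C=0, D=22, E=27, F=0, G=10, H=5
Total waiting = 42 + 0 + 0 + 22 + 27 + 0 + 10 + 5 = 106

106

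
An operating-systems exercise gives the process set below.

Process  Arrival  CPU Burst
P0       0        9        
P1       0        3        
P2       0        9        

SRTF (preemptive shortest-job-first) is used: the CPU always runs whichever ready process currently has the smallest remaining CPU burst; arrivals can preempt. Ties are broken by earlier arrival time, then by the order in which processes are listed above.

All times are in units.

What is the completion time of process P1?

3

Schedule: | P1 0-3 | P0 3-12 | P2 12-21 |
Completion: P0=12  P1=3  P2=21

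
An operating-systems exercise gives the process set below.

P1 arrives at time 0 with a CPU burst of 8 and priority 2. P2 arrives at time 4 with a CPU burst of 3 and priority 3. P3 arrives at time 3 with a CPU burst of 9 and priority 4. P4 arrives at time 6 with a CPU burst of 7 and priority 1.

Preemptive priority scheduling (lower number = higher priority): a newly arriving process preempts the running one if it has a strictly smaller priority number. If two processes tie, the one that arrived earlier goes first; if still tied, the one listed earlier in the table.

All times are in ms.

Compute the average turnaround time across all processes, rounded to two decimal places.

15.00

Timeline: | P1 0-6 | P4 6-13 | P1 13-15 | P2 15-18 | P3 18-27 |
Completion: P1=15  P2=18  P3=27  P4=13
Turnaround (C−A): P1=15  P2=14  P3=24  P4=7
Turnaround times: P1=15, P2=14, P3=24, P4=7
Average turnaround = (15+14+24+7) / 4 = 60/4 = 15.00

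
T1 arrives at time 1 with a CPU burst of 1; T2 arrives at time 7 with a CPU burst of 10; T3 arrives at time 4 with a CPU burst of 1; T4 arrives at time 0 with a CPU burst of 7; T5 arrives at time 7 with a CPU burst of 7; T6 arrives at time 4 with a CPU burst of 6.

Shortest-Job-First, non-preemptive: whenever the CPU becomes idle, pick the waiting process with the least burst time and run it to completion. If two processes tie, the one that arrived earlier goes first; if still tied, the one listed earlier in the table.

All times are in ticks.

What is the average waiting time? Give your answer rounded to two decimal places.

Gantt: | T4 0-7 | T1 7-8 | T3 8-9 | T6 9-15 | T5 15-22 | T2 22-32 |
Completion: T1=8  T2=32  T3=9  T4=7  T5=22  T6=15
Waiting times: T1=6, T2=15, T3=4, T4=0, T5=8, T6=5
Average waiting = (6+15+4+0+8+5) / 6 = 38/6 = 6.33

6.33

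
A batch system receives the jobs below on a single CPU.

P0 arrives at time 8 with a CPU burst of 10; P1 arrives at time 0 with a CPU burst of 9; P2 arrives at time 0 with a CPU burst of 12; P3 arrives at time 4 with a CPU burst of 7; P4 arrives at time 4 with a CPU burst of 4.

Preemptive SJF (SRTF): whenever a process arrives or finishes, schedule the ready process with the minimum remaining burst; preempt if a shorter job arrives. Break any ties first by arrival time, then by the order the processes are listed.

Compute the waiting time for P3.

Schedule: | P1 0-4 | P4 4-8 | P1 8-13 | P3 13-20 | P0 20-30 | P2 30-42 |
Completion: P0=30  P1=13  P2=42  P3=20  P4=8
Waiting(P3) = turnaround − burst = 16 − 7 = 9

9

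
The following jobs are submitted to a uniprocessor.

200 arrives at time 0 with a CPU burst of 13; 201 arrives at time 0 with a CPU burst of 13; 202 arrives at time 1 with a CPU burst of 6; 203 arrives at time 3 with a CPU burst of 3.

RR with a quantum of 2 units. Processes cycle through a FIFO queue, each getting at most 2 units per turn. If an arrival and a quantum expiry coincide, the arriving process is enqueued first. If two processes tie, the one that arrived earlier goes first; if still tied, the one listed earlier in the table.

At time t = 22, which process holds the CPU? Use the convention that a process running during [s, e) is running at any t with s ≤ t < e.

200

Timeline: | 200 0-2 | 201 2-4 | 202 4-6 | 200 6-8 | 203 8-10 | 201 10-12 | 202 12-14 | 200 14-16 | 203 16-17 | 201 17-19 | 202 19-21 | 200 21-23 | 201 23-25 | 200 25-27 | 201 27-29 | 200 29-31 | 201 31-33 | 200 33-34 | 201 34-35 |
Completion: 200=34  201=35  202=21  203=17
Turnaround (C−A): 200=34  201=35  202=20  203=14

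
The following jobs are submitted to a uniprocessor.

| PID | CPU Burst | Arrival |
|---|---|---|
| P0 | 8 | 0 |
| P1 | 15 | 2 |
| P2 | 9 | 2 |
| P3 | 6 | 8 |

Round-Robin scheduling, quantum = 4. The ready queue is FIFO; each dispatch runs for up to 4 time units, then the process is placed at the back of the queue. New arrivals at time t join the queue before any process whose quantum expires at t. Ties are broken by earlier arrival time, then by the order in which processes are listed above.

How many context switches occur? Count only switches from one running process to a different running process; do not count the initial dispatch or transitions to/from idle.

Schedule: | P0 0-4 | P1 4-8 | P2 8-12 | P0 12-16 | P3 16-20 | P1 20-24 | P2 24-28 | P3 28-30 | P1 30-34 | P2 34-35 | P1 35-38 |
Completion: P0=16  P1=38  P2=35  P3=30

10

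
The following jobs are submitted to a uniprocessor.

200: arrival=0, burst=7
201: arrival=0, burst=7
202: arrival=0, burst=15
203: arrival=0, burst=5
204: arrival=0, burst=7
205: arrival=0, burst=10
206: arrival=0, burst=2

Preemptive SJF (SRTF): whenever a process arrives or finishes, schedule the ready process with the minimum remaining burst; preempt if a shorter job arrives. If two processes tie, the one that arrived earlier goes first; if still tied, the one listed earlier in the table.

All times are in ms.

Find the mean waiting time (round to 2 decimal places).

Schedule: | 206 0-2 | 203 2-7 | 200 7-14 | 201 14-21 | 204 21-28 | 205 28-38 | 202 38-53 |
Completion: 200=14  201=21  202=53  203=7  204=28  205=38  206=2
Waiting times: 200=7, 201=14, 202=38, 203=2, 204=21, 205=28, 206=0
Average waiting = (7+14+38+2+21+28+0) / 7 = 110/7 = 15.71

15.71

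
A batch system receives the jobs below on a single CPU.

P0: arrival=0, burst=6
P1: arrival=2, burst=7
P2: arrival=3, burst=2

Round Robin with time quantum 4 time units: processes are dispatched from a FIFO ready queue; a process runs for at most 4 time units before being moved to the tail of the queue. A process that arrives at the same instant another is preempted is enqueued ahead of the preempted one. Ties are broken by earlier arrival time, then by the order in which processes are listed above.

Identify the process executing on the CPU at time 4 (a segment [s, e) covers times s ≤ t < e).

P1

Gantt: | P0 0-4 | P1 4-8 | P2 8-10 | P0 10-12 | P1 12-15 |
Completion: P0=12  P1=15  P2=10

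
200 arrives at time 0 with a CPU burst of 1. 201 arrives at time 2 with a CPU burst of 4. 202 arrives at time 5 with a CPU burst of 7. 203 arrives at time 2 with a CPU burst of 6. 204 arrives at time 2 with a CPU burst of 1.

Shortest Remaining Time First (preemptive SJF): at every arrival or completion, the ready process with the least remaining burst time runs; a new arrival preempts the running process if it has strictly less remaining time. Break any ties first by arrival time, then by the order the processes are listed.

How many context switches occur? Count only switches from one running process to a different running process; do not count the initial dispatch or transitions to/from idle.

3

Timeline: | 200 0-1 | idle 1-2 | 204 2-3 | 201 3-7 | 203 7-13 | 202 13-20 |
Completion: 200=1  201=7  202=20  203=13  204=3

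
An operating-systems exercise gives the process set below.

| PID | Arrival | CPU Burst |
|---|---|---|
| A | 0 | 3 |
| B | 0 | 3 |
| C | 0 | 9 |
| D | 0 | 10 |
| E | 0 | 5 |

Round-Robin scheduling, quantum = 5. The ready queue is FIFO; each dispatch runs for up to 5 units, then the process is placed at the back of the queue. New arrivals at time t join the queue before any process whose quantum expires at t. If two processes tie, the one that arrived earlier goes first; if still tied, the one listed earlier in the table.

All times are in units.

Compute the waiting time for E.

16

Schedule: | A 0-3 | B 3-6 | C 6-11 | D 11-16 | E 16-21 | C 21-25 | D 25-30 |
Completion: A=3  B=6  C=25  D=30  E=21
Turnaround (C−A): A=3  B=6  C=25  D=30  E=21
Waiting(E) = turnaround − burst = 21 − 5 = 16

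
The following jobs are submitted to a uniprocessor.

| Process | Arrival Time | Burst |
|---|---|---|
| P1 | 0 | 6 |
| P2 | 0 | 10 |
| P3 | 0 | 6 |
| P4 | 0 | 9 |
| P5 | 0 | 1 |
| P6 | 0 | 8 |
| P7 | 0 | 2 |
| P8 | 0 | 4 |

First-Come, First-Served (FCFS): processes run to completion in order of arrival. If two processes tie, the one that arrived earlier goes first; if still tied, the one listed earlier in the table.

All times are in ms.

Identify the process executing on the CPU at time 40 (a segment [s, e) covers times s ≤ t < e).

Schedule: | P1 0-6 | P2 6-16 | P3 16-22 | P4 22-31 | P5 31-32 | P6 32-40 | P7 40-42 | P8 42-46 |
Completion: P1=6  P2=16  P3=22  P4=31  P5=32  P6=40  P7=42  P8=46
Turnaround (C−A): P1=6  P2=16  P3=22  P4=31  P5=32  P6=40  P7=42  P8=46

P7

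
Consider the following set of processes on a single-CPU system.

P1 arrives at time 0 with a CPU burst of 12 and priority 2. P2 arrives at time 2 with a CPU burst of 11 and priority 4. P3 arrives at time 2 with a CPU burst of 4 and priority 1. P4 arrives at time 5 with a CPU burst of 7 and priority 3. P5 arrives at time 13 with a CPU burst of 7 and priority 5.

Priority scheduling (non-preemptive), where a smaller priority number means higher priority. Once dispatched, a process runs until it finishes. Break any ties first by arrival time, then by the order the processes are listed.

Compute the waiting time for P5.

Timeline: | P1 0-12 | P3 12-16 | P4 16-23 | P2 23-34 | P5 34-41 |
Completion: P1=12  P2=34  P3=16  P4=23  P5=41
Turnaround (C−A): P1=12  P2=32  P3=14  P4=18  P5=28
Waiting(P5) = turnaround − burst = 28 − 7 = 21

21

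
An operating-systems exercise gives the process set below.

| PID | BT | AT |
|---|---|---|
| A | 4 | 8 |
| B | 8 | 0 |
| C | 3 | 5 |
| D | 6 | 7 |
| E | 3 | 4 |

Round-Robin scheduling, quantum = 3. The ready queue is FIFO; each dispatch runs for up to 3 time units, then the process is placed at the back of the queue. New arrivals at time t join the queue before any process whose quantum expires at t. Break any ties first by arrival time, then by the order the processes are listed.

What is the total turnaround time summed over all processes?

Schedule: | B 0-6 | E 6-9 | C 9-12 | B 12-14 | D 14-17 | A 17-20 | D 20-23 | A 23-24 |
Completion: A=24  B=14  C=12  D=23  E=9
Turnaround (C−A): A=16  B=14  C=7  D=16  E=5
Turnaround = completion − arrival: A=16, B=14, C=7, D=16, E=5
Total turnaround = 16 + 14 + 7 + 16 + 5 = 58

58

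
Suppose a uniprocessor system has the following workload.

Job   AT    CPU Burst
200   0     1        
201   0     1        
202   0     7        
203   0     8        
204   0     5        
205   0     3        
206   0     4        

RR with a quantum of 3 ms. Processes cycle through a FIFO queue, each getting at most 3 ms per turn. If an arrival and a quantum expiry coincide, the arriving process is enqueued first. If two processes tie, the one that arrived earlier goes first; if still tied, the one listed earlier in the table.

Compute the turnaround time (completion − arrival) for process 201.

Schedule: | 200 0-1 | 201 1-2 | 202 2-5 | 203 5-8 | 204 8-11 | 205 11-14 | 206 14-17 | 202 17-20 | 203 20-23 | 204 23-25 | 206 25-26 | 202 26-27 | 203 27-29 |
Completion: 200=1  201=2  202=27  203=29  204=25  205=14  206=26
Turnaround (C−A): 200=1  201=2  202=27  203=29  204=25  205=14  206=26
Turnaround(201) = completion − arrival = 2 − 0 = 2

2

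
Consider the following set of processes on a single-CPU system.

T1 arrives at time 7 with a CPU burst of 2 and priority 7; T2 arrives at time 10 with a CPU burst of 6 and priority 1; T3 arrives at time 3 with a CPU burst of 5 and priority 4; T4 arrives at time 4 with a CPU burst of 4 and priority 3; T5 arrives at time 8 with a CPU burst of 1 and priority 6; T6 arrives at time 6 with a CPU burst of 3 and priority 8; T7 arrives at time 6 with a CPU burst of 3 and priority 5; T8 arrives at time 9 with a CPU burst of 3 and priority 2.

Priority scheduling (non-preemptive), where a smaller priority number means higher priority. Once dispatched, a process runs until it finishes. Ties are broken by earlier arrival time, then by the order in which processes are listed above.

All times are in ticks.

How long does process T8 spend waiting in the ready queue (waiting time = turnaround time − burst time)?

9

Timeline: | idle 0-3 | T3 3-8 | T4 8-12 | T2 12-18 | T8 18-21 | T7 21-24 | T5 24-25 | T1 25-27 | T6 27-30 |
Completion: T1=27  T2=18  T3=8  T4=12  T5=25  T6=30  T7=24  T8=21
Turnaround (C−A): T1=20  T2=8  T3=5  T4=8  T5=17  T6=24  T7=18  T8=12
Waiting(T8) = turnaround − burst = 12 − 3 = 9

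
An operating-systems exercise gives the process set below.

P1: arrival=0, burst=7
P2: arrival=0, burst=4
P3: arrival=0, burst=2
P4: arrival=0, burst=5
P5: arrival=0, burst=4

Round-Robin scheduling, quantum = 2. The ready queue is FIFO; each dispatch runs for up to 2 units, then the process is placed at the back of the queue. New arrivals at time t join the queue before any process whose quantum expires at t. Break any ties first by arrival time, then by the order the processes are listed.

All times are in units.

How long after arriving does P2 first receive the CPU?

2

Timeline: | P1 0-2 | P2 2-4 | P3 4-6 | P4 6-8 | P5 8-10 | P1 10-12 | P2 12-14 | P4 14-16 | P5 16-18 | P1 18-20 | P4 20-21 | P1 21-22 |
Completion: P1=22  P2=14  P3=6  P4=21  P5=18
Response(P2) = first start − arrival = 2 − 0 = 2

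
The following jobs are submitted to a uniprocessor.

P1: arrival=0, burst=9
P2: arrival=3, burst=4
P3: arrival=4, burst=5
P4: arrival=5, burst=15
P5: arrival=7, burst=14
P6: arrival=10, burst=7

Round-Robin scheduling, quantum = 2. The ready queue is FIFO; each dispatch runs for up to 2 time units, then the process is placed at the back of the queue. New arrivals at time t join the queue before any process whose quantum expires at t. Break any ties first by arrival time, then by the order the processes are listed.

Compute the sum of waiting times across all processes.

136

Timeline: | P1 0-4 | P2 4-6 | P3 6-8 | P1 8-10 | P4 10-12 | P2 12-14 | P5 14-16 | P3 16-18 | P6 18-20 | P1 20-22 | P4 22-24 | P5 24-26 | P3 26-27 | P6 27-29 | P1 29-30 | P4 30-32 | P5 32-34 | P6 34-36 | P4 36-38 | P5 38-40 | P6 40-41 | P4 41-43 | P5 43-45 | P4 45-47 | P5 47-49 | P4 49-51 | P5 51-53 | P4 53-54 |
Completion: P1=30  P2=14  P3=27  P4=54  P5=53  P6=41
Waiting = turnaround − burst: P1=21, P2=7, P3=18, P4=34, P5=32, P6=24
Total waiting = 21 + 7 + 18 + 34 + 32 + 24 = 136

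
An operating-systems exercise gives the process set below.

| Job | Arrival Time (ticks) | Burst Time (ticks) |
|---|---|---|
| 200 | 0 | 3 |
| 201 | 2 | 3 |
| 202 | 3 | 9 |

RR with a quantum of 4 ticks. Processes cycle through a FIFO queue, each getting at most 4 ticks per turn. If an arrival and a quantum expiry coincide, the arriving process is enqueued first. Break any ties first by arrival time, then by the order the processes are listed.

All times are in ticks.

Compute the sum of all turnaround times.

Gantt: | 200 0-3 | 201 3-6 | 202 6-15 |
Completion: 200=3  201=6  202=15
Turnaround (C−A): 200=3  201=4  202=12
Turnaround = completion − arrival: 200=3, 201=4, 202=12
Total turnaround = 3 + 4 + 12 = 19

19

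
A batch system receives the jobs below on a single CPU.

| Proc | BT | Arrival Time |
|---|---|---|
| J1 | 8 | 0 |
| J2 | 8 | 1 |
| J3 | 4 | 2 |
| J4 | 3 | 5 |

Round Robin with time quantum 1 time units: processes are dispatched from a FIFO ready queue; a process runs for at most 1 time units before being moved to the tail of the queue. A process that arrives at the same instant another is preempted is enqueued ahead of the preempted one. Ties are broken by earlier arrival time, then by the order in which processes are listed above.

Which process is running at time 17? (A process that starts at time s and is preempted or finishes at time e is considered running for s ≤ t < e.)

Gantt: | J1 0-1 | J2 1-2 | J1 2-3 | J3 3-4 | J2 4-5 | J1 5-6 | J3 6-7 | J4 7-8 | J2 8-9 | J1 9-10 | J3 10-11 | J4 11-12 | J2 12-13 | J1 13-14 | J3 14-15 | J4 15-16 | J2 16-17 | J1 17-18 | J2 18-19 | J1 19-20 | J2 20-21 | J1 21-22 | J2 22-23 |
Completion: J1=22  J2=23  J3=15  J4=16

J1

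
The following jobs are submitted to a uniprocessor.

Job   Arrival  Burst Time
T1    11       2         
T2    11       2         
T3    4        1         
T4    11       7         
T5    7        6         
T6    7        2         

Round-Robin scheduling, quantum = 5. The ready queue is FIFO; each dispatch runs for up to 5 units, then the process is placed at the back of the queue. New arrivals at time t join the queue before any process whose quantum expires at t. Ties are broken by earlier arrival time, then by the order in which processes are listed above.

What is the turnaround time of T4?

15

Schedule: | idle 0-4 | T3 4-5 | idle 5-7 | T5 7-12 | T6 12-14 | T1 14-16 | T2 16-18 | T4 18-23 | T5 23-24 | T4 24-26 |
Completion: T1=16  T2=18  T3=5  T4=26  T5=24  T6=14
Turnaround(T4) = completion − arrival = 26 − 11 = 15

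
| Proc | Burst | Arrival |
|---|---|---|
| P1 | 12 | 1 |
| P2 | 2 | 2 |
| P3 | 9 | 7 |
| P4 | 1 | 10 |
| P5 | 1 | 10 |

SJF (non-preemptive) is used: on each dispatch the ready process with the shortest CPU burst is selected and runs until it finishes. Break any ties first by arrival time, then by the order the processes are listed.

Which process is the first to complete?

P1

Timeline: | idle 0-1 | P1 1-13 | P4 13-14 | P5 14-15 | P2 15-17 | P3 17-26 |
Completion: P1=13  P2=17  P3=26  P4=14  P5=15
Turnaround (C−A): P1=12  P2=15  P3=19  P4=4  P5=5
Finish order: P1 → P4 → P5 → P2 → P3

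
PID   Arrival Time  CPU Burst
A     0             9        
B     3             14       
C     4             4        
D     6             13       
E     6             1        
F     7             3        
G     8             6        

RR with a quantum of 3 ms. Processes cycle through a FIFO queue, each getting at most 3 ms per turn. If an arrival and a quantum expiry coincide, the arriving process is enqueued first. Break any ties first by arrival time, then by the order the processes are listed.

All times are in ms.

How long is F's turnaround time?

15

Gantt: | A 0-3 | B 3-6 | A 6-9 | C 9-12 | D 12-15 | E 15-16 | B 16-19 | F 19-22 | G 22-25 | A 25-28 | C 28-29 | D 29-32 | B 32-35 | G 35-38 | D 38-41 | B 41-44 | D 44-47 | B 47-49 | D 49-50 |
Completion: A=28  B=49  C=29  D=50  E=16  F=22  G=38
Turnaround (C−A): A=28  B=46  C=25  D=44  E=10  F=15  G=30
Turnaround(F) = completion − arrival = 22 − 7 = 15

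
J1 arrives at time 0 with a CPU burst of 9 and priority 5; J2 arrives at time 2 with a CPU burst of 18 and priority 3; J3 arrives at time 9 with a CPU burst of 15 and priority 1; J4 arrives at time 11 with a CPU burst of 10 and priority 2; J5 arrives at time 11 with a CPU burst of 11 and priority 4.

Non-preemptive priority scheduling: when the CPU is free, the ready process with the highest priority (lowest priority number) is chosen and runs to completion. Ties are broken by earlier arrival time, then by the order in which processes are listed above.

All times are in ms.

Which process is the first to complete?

Timeline: | J1 0-9 | J3 9-24 | J4 24-34 | J2 34-52 | J5 52-63 |
Completion: J1=9  J2=52  J3=24  J4=34  J5=63
Turnaround (C−A): J1=9  J2=50  J3=15  J4=23  J5=52
Finish order: J1 → J3 → J4 → J2 → J5

J1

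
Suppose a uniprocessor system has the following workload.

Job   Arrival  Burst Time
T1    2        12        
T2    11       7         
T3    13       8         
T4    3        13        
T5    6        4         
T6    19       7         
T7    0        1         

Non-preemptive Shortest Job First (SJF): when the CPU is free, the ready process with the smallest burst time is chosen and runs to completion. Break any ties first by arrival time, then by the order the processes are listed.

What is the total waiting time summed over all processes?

Gantt: | T7 0-1 | idle 1-2 | T1 2-14 | T5 14-18 | T2 18-25 | T6 25-32 | T3 32-40 | T4 40-53 |
Completion: T1=14  T2=25  T3=40  T4=53  T5=18  T6=32  T7=1
Turnaround (C−A): T1=12  T2=14  T3=27  T4=50  T5=12  T6=13  T7=1
Waiting = turnaround − burst: T1=0, T2=7, T3=19, T4=37, T5=8, T6=6, T7=0
Total waiting = 0 + 7 + 19 + 37 + 8 + 6 + 0 = 77

77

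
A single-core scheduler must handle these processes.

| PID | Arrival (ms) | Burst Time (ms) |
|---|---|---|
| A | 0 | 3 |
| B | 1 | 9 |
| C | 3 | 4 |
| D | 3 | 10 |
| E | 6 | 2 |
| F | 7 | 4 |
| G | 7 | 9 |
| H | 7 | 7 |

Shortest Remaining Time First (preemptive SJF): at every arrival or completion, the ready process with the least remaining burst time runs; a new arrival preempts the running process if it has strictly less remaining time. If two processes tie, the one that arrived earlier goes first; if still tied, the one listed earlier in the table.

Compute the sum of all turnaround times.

133

Gantt: | A 0-3 | C 3-7 | E 7-9 | F 9-13 | H 13-20 | B 20-29 | G 29-38 | D 38-48 |
Completion: A=3  B=29  C=7  D=48  E=9  F=13  G=38  H=20
Turnaround = completion − arrival: A=3, B=28, C=4, D=45, E=3, F=6, G=31, H=13
Total turnaround = 3 + 28 + 4 + 45 + 3 + 6 + 31 + 13 = 133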